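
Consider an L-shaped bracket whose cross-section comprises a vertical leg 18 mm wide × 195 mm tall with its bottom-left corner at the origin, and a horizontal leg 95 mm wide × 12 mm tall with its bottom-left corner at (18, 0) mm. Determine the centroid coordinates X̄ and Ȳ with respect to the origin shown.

vertical leg: A = 18 × 195 = 3510.00, centroid at (9.00, 97.50).
horizontal leg: A = 95 × 12 = 1140.00, centroid at (65.50, 6.00).
ΣA = 4650.00 mm², ΣAX̄ = 106260.00 mm³, ΣAȲ = 349065.00 mm³.
X̄ = 106260.00/4650.00 = 22.85 mm; Ȳ = 349065.00/4650.00 = 75.07 mm.

X̄ = 22.85 mm, Ȳ = 75.07 mm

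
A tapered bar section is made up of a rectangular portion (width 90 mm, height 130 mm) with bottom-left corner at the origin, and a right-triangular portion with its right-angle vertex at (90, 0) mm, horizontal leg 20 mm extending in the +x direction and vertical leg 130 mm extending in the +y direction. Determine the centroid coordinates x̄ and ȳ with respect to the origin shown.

x̄ = 50.17 mm, ȳ = 62.83 mm

rectangular portion: A = 90 × 130 = 11700.00, centroid at (45.00, 65.00).
triangular portion: A = ½·20·130 = 1300.00, centroid at (96.67, 43.33).
ΣA = 13000.00 mm², ΣAx̄ = 652166.67 mm³, ΣAȳ = 816833.33 mm³.
x̄ = 652166.67/13000.00 = 50.17 mm; ȳ = 816833.33/13000.00 = 62.83 mm.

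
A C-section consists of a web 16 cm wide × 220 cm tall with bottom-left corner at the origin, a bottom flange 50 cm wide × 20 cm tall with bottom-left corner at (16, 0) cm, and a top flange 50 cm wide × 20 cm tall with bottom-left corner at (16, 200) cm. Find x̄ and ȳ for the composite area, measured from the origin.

x̄ = 19.96 cm, ȳ = 110.00 cm

web: A = 16 × 220 = 3520.00, centroid at (8.00, 110.00).
bottom flange: A = 50 × 20 = 1000.00, centroid at (41.00, 10.00).
top flange: A = 50 × 20 = 1000.00, centroid at (41.00, 210.00).
ΣA = 5520.00 cm²
ΣAx̄ = (3520.00)(8.00) + (1000.00)(41.00) + (1000.00)(41.00) = 110160.00 cm³
ΣAȳ = (3520.00)(110.00) + (1000.00)(10.00) + (1000.00)(210.00) = 607200.00 cm³
x̄ = 110160.00 / 5520.00 = 19.96 cm
ȳ = 607200.00 / 5520.00 = 110.00 cm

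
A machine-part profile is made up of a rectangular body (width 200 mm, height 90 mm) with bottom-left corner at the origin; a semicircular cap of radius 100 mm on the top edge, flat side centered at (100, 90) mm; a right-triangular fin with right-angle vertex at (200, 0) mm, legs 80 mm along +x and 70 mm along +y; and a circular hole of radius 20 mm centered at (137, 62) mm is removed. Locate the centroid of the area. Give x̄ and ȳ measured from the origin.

x̄ = 108.74 mm, ȳ = 81.64 mm

rectangular body: A = 200 × 90 = 18000.00, centroid at (100.00, 45.00).
semicircular top: A = ½π·100² = 15707.96, centroid at (100.00, 132.44).
triangular fin: A = ½·80·70 = 2800.00, centroid at (226.67, 23.33).
hole: A = −π·20² = -1256.64, centroid at (137.00, 62.00).
ΣA = 35251.33 mm²
ΣAx̄ = (18000.00)(100.00) + (15707.96)(100.00) + (2800.00)(226.67) + (-1256.64)(137.00) = 3833303.72 mm³
ΣAȳ = (18000.00)(45.00) + (15707.96)(132.44) + (2800.00)(23.33) + (-1256.64)(62.00) = 2877805.20 mm³
x̄ = 3833303.72 / 35251.33 = 108.74 mm
ȳ = 2877805.20 / 35251.33 = 81.64 mm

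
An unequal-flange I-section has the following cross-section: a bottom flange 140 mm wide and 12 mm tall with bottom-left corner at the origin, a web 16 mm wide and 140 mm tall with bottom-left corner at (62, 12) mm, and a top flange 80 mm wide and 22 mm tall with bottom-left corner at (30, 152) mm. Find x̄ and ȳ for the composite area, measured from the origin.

bottom flange: A = 140 × 12 = 1680.00, centroid at (70.00, 6.00).
web: A = 16 × 140 = 2240.00, centroid at (70.00, 82.00).
top flange: A = 80 × 22 = 1760.00, centroid at (70.00, 163.00).
ΣA = 5680.00 mm², ΣAx̄ = 397600.00 mm³, ΣAȳ = 480640.00 mm³.
x̄ = 397600.00/5680.00 = 70.00 mm; ȳ = 480640.00/5680.00 = 84.62 mm.

x̄ = 70.00 mm, ȳ = 84.62 mm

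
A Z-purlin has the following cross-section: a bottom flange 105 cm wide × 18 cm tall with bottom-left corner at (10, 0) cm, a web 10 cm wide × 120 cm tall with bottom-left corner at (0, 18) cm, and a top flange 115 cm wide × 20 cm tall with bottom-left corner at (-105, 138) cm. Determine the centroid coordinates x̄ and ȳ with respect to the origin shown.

Part | A | x̄ᵢ | ȳᵢ | A·x̄ᵢ | A·ȳᵢ
bottom flange | 1890.00 | 62.50 | 9.00 | 118125.00 | 17010.00
web | 1200.00 | 5.00 | 78.00 | 6000.00 | 93600.00
top flange | 2300.00 | -47.50 | 148.00 | -109250.00 | 340400.00
Σ | 5390.00 |  |  | 14875.00 | 451010.00
x̄ = 14875.00 / 5390.00 = 2.76 cm
ȳ = 451010.00 / 5390.00 = 83.68 cm

x̄ = 2.76 cm, ȳ = 83.68 cm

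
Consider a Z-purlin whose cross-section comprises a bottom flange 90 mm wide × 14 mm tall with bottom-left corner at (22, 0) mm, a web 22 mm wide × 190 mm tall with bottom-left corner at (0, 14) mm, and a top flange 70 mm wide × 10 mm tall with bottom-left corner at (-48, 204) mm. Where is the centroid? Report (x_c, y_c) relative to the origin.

bottom flange: A = 90 × 14 = 1260.00, centroid at (67.00, 7.00).
web: A = 22 × 190 = 4180.00, centroid at (11.00, 109.00).
top flange: A = 70 × 10 = 700.00, centroid at (-13.00, 209.00).
ΣA = 6140.00 mm²
ΣAx_c = (1260.00)(67.00) + (4180.00)(11.00) + (700.00)(-13.00) = 121300.00 mm³
ΣAy_c = (1260.00)(7.00) + (4180.00)(109.00) + (700.00)(209.00) = 610740.00 mm³
x_c = 121300.00 / 6140.00 = 19.76 mm
y_c = 610740.00 / 6140.00 = 99.47 mm

x_c = 19.76 mm, y_c = 99.47 mm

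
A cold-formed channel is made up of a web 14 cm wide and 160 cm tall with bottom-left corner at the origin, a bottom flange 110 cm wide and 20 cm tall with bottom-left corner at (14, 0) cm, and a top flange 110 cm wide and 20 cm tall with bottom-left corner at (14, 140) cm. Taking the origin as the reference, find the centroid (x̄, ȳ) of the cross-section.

web: A = 14 × 160 = 2240.00, centroid at (7.00, 80.00).
bottom flange: A = 110 × 20 = 2200.00, centroid at (69.00, 10.00).
top flange: A = 110 × 20 = 2200.00, centroid at (69.00, 150.00).
ΣA = 6640.00 cm²
ΣAx̄ = (2240.00)(7.00) + (2200.00)(69.00) + (2200.00)(69.00) = 319280.00 cm³
ΣAȳ = (2240.00)(80.00) + (2200.00)(10.00) + (2200.00)(150.00) = 531200.00 cm³
x̄ = 319280.00 / 6640.00 = 48.08 cm
ȳ = 531200.00 / 6640.00 = 80.00 cm

x̄ = 48.08 cm, ȳ = 80.00 cm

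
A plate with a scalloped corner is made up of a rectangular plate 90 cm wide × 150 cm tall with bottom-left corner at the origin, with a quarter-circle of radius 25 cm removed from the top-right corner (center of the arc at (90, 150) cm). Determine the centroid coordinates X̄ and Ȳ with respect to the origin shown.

X̄ = 43.70 cm, Ȳ = 72.57 cm

Part | A | x̄ᵢ | ȳᵢ | A·x̄ᵢ | A·ȳᵢ
plate | 13500.00 | 45.00 | 75.00 | 607500.00 | 1012500.00
removed quarter-circle | -490.87 | 79.39 | 139.39 | -38970.31 | -68422.74
Σ | 13009.13 |  |  | 568529.69 | 944077.26
X̄ = 568529.69 / 13009.13 = 43.70 cm
Ȳ = 944077.26 / 13009.13 = 72.57 cm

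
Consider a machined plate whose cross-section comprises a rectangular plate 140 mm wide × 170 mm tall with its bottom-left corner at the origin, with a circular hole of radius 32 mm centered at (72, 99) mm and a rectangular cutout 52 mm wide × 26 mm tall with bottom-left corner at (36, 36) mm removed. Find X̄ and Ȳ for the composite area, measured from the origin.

X̄ = 70.23 mm, Ȳ = 85.19 mm

plate: A = 140 × 170 = 23800.00, centroid at (70.00, 85.00).
hole 1: A = −π·32² = -3216.99, centroid at (72.00, 99.00).
hole 2: A = −(52 × 26) = -1352.00, centroid at (62.00, 49.00).
ΣA = 19231.01 mm²
ΣAX̄ = (23800.00)(70.00) + (-3216.99)(72.00) + (-1352.00)(62.00) = 1350552.66 mm³
ΣAȲ = (23800.00)(85.00) + (-3216.99)(99.00) + (-1352.00)(49.00) = 1638269.90 mm³
X̄ = 1350552.66 / 19231.01 = 70.23 mm
Ȳ = 1638269.90 / 19231.01 = 85.19 mm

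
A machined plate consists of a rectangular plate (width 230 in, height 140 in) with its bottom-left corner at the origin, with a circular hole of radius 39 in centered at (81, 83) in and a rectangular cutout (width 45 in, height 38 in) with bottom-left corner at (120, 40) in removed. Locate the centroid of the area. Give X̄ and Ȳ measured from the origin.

Part | A | x̄ᵢ | ȳᵢ | A·x̄ᵢ | A·ȳᵢ
plate | 32200.00 | 115.00 | 70.00 | 3703000.00 | 2254000.00
hole 1 | -4778.36 | 81.00 | 83.00 | -387047.36 | -396604.08
hole 2 | -1710.00 | 142.50 | 59.00 | -243675.00 | -100890.00
Σ | 25711.64 |  |  | 3072277.64 | 1756505.92
X̄ = 3072277.64 / 25711.64 = 119.49 in
Ȳ = 1756505.92 / 25711.64 = 68.32 in

X̄ = 119.49 in, Ȳ = 68.32 in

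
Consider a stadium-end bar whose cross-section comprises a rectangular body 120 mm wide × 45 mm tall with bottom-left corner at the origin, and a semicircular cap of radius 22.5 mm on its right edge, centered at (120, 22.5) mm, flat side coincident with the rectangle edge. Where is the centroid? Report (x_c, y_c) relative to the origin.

x_c = 68.93 mm, y_c = 22.50 mm

rectangular body: A = 120 × 45 = 5400.00, centroid at (60.00, 22.50).
semicircular end: A = ½π·22.5² = 795.22, centroid at (129.55, 22.50).
ΣA = 6195.22 mm², ΣAx_c = 427019.63 mm³, ΣAy_c = 139392.35 mm³.
x_c = 427019.63/6195.22 = 68.93 mm; y_c = 139392.35/6195.22 = 22.50 mm.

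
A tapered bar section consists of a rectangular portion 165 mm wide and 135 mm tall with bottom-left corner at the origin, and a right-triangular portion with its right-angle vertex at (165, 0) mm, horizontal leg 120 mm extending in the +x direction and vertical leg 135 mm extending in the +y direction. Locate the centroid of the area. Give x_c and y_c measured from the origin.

x_c = 115.17 mm, y_c = 61.50 mm

Part | A | x̄ᵢ | ȳᵢ | A·x̄ᵢ | A·ȳᵢ
rectangular portion | 22275.00 | 82.50 | 67.50 | 1837687.50 | 1503562.50
triangular portion | 8100.00 | 205.00 | 45.00 | 1660500.00 | 364500.00
Σ | 30375.00 |  |  | 3498187.50 | 1868062.50
x_c = 3498187.50 / 30375.00 = 115.17 mm
y_c = 1868062.50 / 30375.00 = 61.50 mm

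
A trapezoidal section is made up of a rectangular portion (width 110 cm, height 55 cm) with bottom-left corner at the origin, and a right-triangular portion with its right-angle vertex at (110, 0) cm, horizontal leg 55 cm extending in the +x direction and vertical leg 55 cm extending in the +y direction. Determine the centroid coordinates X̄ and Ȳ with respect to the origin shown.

Part | A | x̄ᵢ | ȳᵢ | A·x̄ᵢ | A·ȳᵢ
rectangular portion | 6050.00 | 55.00 | 27.50 | 332750.00 | 166375.00
triangular portion | 1512.50 | 128.33 | 18.33 | 194104.17 | 27729.17
Σ | 7562.50 |  |  | 526854.17 | 194104.17
X̄ = 526854.17 / 7562.50 = 69.67 cm
Ȳ = 194104.17 / 7562.50 = 25.67 cm

X̄ = 69.67 cm, Ȳ = 25.67 cm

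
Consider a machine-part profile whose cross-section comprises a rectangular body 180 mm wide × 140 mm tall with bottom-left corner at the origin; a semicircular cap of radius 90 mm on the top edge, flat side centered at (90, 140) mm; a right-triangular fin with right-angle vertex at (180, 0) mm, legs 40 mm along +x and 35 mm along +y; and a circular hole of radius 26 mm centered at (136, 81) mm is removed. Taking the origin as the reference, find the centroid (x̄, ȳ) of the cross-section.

rectangular body: A = 180 × 140 = 25200.00, centroid at (90.00, 70.00).
semicircular top: A = ½π·90² = 12723.45, centroid at (90.00, 178.20).
triangular fin: A = ½·40·35 = 700.00, centroid at (193.33, 11.67).
hole: A = −π·26² = -2123.72, centroid at (136.00, 81.00).
ΣA = 36499.73 mm², ΣAx̄ = 3259618.39 mm³, ΣAȳ = 3867428.65 mm³.
x̄ = 3259618.39/36499.73 = 89.31 mm; ȳ = 3867428.65/36499.73 = 105.96 mm.

x̄ = 89.31 mm, ȳ = 105.96 mm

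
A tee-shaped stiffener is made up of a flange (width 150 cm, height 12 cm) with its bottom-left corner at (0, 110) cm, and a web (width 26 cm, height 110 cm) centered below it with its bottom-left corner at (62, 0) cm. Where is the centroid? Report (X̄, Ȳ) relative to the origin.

web: A = 26 × 110 = 2860.00, centroid at (75.00, 55.00).
flange: A = 150 × 12 = 1800.00, centroid at (75.00, 116.00).
ΣA = 4660.00 cm², ΣAX̄ = 349500.00 cm³, ΣAȲ = 366100.00 cm³.
X̄ = 349500.00/4660.00 = 75.00 cm; Ȳ = 366100.00/4660.00 = 78.56 cm.

X̄ = 75.00 cm, Ȳ = 78.56 cm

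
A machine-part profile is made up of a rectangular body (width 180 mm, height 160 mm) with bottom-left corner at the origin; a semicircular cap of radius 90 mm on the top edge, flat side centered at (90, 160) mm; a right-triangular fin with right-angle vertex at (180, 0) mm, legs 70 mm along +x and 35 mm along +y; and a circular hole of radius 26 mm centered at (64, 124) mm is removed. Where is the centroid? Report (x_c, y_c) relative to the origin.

x_c = 94.78 mm, y_c = 112.66 mm

rectangular body: A = 180 × 160 = 28800.00, centroid at (90.00, 80.00).
semicircular top: A = ½π·90² = 12723.45, centroid at (90.00, 198.20).
triangular fin: A = ½·70·35 = 1225.00, centroid at (203.33, 11.67).
hole: A = −π·26² = -2123.72, centroid at (64.00, 124.00).
ΣA = 40624.73 mm², ΣAx_c = 3850275.99 mm³, ΣAy_c = 4576702.84 mm³.
x_c = 3850275.99/40624.73 = 94.78 mm; y_c = 4576702.84/40624.73 = 112.66 mm.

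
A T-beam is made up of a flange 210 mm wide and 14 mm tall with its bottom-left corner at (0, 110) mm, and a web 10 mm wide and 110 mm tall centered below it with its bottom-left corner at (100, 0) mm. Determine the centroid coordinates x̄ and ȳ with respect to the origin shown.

web: A = 10 × 110 = 1100.00, centroid at (105.00, 55.00).
flange: A = 210 × 14 = 2940.00, centroid at (105.00, 117.00).
ΣA = 4040.00 mm²
ΣAx̄ = (1100.00)(105.00) + (2940.00)(105.00) = 424200.00 mm³
ΣAȳ = (1100.00)(55.00) + (2940.00)(117.00) = 404480.00 mm³
x̄ = 424200.00 / 4040.00 = 105.00 mm
ȳ = 404480.00 / 4040.00 = 100.12 mm

x̄ = 105.00 mm, ȳ = 100.12 mm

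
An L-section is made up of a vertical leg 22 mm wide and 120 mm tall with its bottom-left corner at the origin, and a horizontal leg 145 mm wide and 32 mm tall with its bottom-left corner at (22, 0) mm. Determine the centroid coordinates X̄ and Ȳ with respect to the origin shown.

Part | A | x̄ᵢ | ȳᵢ | A·x̄ᵢ | A·ȳᵢ
vertical leg | 2640.00 | 11.00 | 60.00 | 29040.00 | 158400.00
horizontal leg | 4640.00 | 94.50 | 16.00 | 438480.00 | 74240.00
Σ | 7280.00 |  |  | 467520.00 | 232640.00
X̄ = 467520.00 / 7280.00 = 64.22 mm
Ȳ = 232640.00 / 7280.00 = 31.96 mm

X̄ = 64.22 mm, Ȳ = 31.96 mm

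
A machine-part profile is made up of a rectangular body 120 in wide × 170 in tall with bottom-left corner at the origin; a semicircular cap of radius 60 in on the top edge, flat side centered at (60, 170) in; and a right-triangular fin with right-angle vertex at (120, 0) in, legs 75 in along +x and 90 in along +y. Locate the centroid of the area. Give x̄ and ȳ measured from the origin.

Part | A | x̄ᵢ | ȳᵢ | A·x̄ᵢ | A·ȳᵢ
rectangular body | 20400.00 | 60.00 | 85.00 | 1224000.00 | 1734000.00
semicircular top | 5654.87 | 60.00 | 195.46 | 339292.01 | 1105327.35
triangular fin | 3375.00 | 145.00 | 30.00 | 489375.00 | 101250.00
Σ | 29429.87 |  |  | 2052667.01 | 2940577.35
x̄ = 2052667.01 / 29429.87 = 69.75 in
ȳ = 2940577.35 / 29429.87 = 99.92 in

x̄ = 69.75 in, ȳ = 99.92 in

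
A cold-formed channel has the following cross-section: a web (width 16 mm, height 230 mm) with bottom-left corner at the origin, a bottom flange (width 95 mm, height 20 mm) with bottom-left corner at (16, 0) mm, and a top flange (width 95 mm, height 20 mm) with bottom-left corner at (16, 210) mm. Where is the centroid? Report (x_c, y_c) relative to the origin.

web: A = 16 × 230 = 3680.00, centroid at (8.00, 115.00).
bottom flange: A = 95 × 20 = 1900.00, centroid at (63.50, 10.00).
top flange: A = 95 × 20 = 1900.00, centroid at (63.50, 220.00).
ΣA = 7480.00 mm²
ΣAx_c = (3680.00)(8.00) + (1900.00)(63.50) + (1900.00)(63.50) = 270740.00 mm³
ΣAy_c = (3680.00)(115.00) + (1900.00)(10.00) + (1900.00)(220.00) = 860200.00 mm³
x_c = 270740.00 / 7480.00 = 36.20 mm
y_c = 860200.00 / 7480.00 = 115.00 mm

x_c = 36.20 mm, y_c = 115.00 mm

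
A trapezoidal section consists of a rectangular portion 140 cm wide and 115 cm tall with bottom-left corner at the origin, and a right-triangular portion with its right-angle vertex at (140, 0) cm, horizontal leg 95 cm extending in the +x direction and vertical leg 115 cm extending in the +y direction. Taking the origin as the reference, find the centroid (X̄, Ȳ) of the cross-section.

rectangular portion: A = 140 × 115 = 16100.00, centroid at (70.00, 57.50).
triangular portion: A = ½·95·115 = 5462.50, centroid at (171.67, 38.33).
ΣA = 21562.50 cm²
ΣAX̄ = (16100.00)(70.00) + (5462.50)(171.67) = 2064729.17 cm³
ΣAȲ = (16100.00)(57.50) + (5462.50)(38.33) = 1135145.83 cm³
X̄ = 2064729.17 / 21562.50 = 95.76 cm
Ȳ = 1135145.83 / 21562.50 = 52.64 cm

X̄ = 95.76 cm, Ȳ = 52.64 cm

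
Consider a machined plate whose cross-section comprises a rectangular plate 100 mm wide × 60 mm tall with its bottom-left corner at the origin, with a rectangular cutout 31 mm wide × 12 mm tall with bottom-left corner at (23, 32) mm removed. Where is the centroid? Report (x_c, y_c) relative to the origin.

x_c = 50.76 mm, y_c = 29.47 mm

plate: A = 100 × 60 = 6000.00, centroid at (50.00, 30.00).
hole: A = −(31 × 12) = -372.00, centroid at (38.50, 38.00).
ΣA = 5628.00 mm²
ΣAx_c = (6000.00)(50.00) + (-372.00)(38.50) = 285678.00 mm³
ΣAy_c = (6000.00)(30.00) + (-372.00)(38.00) = 165864.00 mm³
x_c = 285678.00 / 5628.00 = 50.76 mm
y_c = 165864.00 / 5628.00 = 29.47 mm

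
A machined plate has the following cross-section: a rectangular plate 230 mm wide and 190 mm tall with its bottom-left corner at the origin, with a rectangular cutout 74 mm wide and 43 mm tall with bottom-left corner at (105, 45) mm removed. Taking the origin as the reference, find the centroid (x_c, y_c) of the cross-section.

x_c = 112.88 mm, y_c = 97.24 mm

plate: A = 230 × 190 = 43700.00, centroid at (115.00, 95.00).
hole: A = −(74 × 43) = -3182.00, centroid at (142.00, 66.50).
ΣA = 40518.00 mm²
ΣAx_c = (43700.00)(115.00) + (-3182.00)(142.00) = 4573656.00 mm³
ΣAy_c = (43700.00)(95.00) + (-3182.00)(66.50) = 3939897.00 mm³
x_c = 4573656.00 / 40518.00 = 112.88 mm
y_c = 3939897.00 / 40518.00 = 97.24 mm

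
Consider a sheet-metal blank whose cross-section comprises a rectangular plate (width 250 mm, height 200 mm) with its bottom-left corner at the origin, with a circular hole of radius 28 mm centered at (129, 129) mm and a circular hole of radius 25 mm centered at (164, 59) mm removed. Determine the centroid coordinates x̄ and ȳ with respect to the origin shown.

plate: A = 250 × 200 = 50000.00, centroid at (125.00, 100.00).
hole 1: A = −π·28² = -2463.01, centroid at (129.00, 129.00).
hole 2: A = −π·25² = -1963.50, centroid at (164.00, 59.00).
ΣA = 45573.50 mm², ΣAx̄ = 5610258.64 mm³, ΣAȳ = 4566425.66 mm³.
x̄ = 5610258.64/45573.50 = 123.10 mm; ȳ = 4566425.66/45573.50 = 100.20 mm.

x̄ = 123.10 mm, ȳ = 100.20 mm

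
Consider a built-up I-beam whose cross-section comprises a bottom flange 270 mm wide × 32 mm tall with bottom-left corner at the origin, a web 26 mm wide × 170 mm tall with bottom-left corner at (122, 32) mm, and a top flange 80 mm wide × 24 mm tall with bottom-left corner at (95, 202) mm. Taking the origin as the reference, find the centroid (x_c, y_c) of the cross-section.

x_c = 135.00 mm, y_c = 71.18 mm

bottom flange: A = 270 × 32 = 8640.00, centroid at (135.00, 16.00).
web: A = 26 × 170 = 4420.00, centroid at (135.00, 117.00).
top flange: A = 80 × 24 = 1920.00, centroid at (135.00, 214.00).
ΣA = 14980.00 mm², ΣAx_c = 2022300.00 mm³, ΣAy_c = 1066260.00 mm³.
x_c = 2022300.00/14980.00 = 135.00 mm; y_c = 1066260.00/14980.00 = 71.18 mm.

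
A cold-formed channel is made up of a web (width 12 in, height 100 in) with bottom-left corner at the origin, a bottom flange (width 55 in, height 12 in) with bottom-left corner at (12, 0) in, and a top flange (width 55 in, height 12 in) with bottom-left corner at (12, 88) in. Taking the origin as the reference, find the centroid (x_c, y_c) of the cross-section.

x_c = 23.55 in, y_c = 50.00 in

Part | A | x̄ᵢ | ȳᵢ | A·x̄ᵢ | A·ȳᵢ
web | 1200.00 | 6.00 | 50.00 | 7200.00 | 60000.00
bottom flange | 660.00 | 39.50 | 6.00 | 26070.00 | 3960.00
top flange | 660.00 | 39.50 | 94.00 | 26070.00 | 62040.00
Σ | 2520.00 |  |  | 59340.00 | 126000.00
x_c = 59340.00 / 2520.00 = 23.55 in
y_c = 126000.00 / 2520.00 = 50.00 in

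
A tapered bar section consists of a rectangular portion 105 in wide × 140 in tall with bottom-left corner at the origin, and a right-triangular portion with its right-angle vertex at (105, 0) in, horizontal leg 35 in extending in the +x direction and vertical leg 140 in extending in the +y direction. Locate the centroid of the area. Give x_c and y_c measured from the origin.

rectangular portion: A = 105 × 140 = 14700.00, centroid at (52.50, 70.00).
triangular portion: A = ½·35·140 = 2450.00, centroid at (116.67, 46.67).
ΣA = 17150.00 in²
ΣAx_c = (14700.00)(52.50) + (2450.00)(116.67) = 1057583.33 in³
ΣAy_c = (14700.00)(70.00) + (2450.00)(46.67) = 1143333.33 in³
x_c = 1057583.33 / 17150.00 = 61.67 in
y_c = 1143333.33 / 17150.00 = 66.67 in

x_c = 61.67 in, y_c = 66.67 in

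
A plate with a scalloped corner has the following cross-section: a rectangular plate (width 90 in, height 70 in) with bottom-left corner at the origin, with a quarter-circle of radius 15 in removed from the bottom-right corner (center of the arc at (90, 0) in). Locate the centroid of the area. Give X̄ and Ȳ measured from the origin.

X̄ = 43.89 in, Ȳ = 35.83 in

plate: A = 90 × 70 = 6300.00, centroid at (45.00, 35.00).
removed quarter-circle: A = −¼π·15² = -176.71, centroid at (83.63, 6.37).
ΣA = 6123.29 in²
ΣAX̄ = (6300.00)(45.00) + (-176.71)(83.63) = 268720.69 in³
ΣAȲ = (6300.00)(35.00) + (-176.71)(6.37) = 219375.00 in³
X̄ = 268720.69 / 6123.29 = 43.89 in
Ȳ = 219375.00 / 6123.29 = 35.83 in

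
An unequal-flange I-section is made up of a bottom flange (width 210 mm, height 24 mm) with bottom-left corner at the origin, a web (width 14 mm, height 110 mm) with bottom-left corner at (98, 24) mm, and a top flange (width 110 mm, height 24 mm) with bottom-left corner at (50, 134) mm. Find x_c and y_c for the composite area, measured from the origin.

Part | A | x̄ᵢ | ȳᵢ | A·x̄ᵢ | A·ȳᵢ
bottom flange | 5040.00 | 105.00 | 12.00 | 529200.00 | 60480.00
web | 1540.00 | 105.00 | 79.00 | 161700.00 | 121660.00
top flange | 2640.00 | 105.00 | 146.00 | 277200.00 | 385440.00
Σ | 9220.00 |  |  | 968100.00 | 567580.00
x_c = 968100.00 / 9220.00 = 105.00 mm
y_c = 567580.00 / 9220.00 = 61.56 mm

x_c = 105.00 mm, y_c = 61.56 mm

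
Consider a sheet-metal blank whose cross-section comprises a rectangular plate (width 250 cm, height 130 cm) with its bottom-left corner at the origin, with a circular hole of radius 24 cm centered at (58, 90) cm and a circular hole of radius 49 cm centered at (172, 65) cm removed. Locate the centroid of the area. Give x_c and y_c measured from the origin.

Part | A | x̄ᵢ | ȳᵢ | A·x̄ᵢ | A·ȳᵢ
plate | 32500.00 | 125.00 | 65.00 | 4062500.00 | 2112500.00
hole 1 | -1809.56 | 58.00 | 90.00 | -104954.33 | -162860.16
hole 2 | -7542.96 | 172.00 | 65.00 | -1297389.80 | -490292.66
Σ | 23147.48 |  |  | 2660155.87 | 1459347.18
x_c = 2660155.87 / 23147.48 = 114.92 cm
y_c = 1459347.18 / 23147.48 = 63.05 cm

x_c = 114.92 cm, y_c = 63.05 cm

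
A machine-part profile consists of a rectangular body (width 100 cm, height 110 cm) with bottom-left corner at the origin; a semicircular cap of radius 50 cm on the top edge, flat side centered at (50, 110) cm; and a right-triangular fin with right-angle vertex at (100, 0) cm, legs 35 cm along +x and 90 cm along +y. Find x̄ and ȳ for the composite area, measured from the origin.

x̄ = 55.89 cm, ȳ = 70.75 cm

rectangular body: A = 100 × 110 = 11000.00, centroid at (50.00, 55.00).
semicircular top: A = ½π·50² = 3926.99, centroid at (50.00, 131.22).
triangular fin: A = ½·35·90 = 1575.00, centroid at (111.67, 30.00).
ΣA = 16501.99 cm²
ΣAx̄ = (11000.00)(50.00) + (3926.99)(50.00) + (1575.00)(111.67) = 922224.54 cm³
ΣAȳ = (11000.00)(55.00) + (3926.99)(131.22) + (1575.00)(30.00) = 1167552.32 cm³
x̄ = 922224.54 / 16501.99 = 55.89 cm
ȳ = 1167552.32 / 16501.99 = 70.75 cm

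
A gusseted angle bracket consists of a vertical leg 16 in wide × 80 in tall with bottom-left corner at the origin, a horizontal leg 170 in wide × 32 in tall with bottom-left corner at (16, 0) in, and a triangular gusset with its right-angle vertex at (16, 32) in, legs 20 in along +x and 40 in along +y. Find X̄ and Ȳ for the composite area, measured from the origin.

X̄ = 79.88 in, Ȳ = 21.96 in

Part | A | x̄ᵢ | ȳᵢ | A·x̄ᵢ | A·ȳᵢ
vertical leg | 1280.00 | 8.00 | 40.00 | 10240.00 | 51200.00
horizontal leg | 5440.00 | 101.00 | 16.00 | 549440.00 | 87040.00
gusset | 400.00 | 22.67 | 45.33 | 9066.67 | 18133.33
Σ | 7120.00 |  |  | 568746.67 | 156373.33
X̄ = 568746.67 / 7120.00 = 79.88 in
Ȳ = 156373.33 / 7120.00 = 21.96 in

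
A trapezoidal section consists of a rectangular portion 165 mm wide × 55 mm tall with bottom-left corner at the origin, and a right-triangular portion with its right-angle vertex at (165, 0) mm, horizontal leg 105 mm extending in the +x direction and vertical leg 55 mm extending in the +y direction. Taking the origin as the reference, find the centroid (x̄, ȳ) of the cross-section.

Part | A | x̄ᵢ | ȳᵢ | A·x̄ᵢ | A·ȳᵢ
rectangular portion | 9075.00 | 82.50 | 27.50 | 748687.50 | 249562.50
triangular portion | 2887.50 | 200.00 | 18.33 | 577500.00 | 52937.50
Σ | 11962.50 |  |  | 1326187.50 | 302500.00
x̄ = 1326187.50 / 11962.50 = 110.86 mm
ȳ = 302500.00 / 11962.50 = 25.29 mm

x̄ = 110.86 mm, ȳ = 25.29 mm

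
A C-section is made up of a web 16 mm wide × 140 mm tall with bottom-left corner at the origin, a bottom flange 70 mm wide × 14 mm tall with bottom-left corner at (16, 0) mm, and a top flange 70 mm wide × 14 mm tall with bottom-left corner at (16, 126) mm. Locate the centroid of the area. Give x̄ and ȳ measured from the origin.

x̄ = 28.07 mm, ȳ = 70.00 mm

Part | A | x̄ᵢ | ȳᵢ | A·x̄ᵢ | A·ȳᵢ
web | 2240.00 | 8.00 | 70.00 | 17920.00 | 156800.00
bottom flange | 980.00 | 51.00 | 7.00 | 49980.00 | 6860.00
top flange | 980.00 | 51.00 | 133.00 | 49980.00 | 130340.00
Σ | 4200.00 |  |  | 117880.00 | 294000.00
x̄ = 117880.00 / 4200.00 = 28.07 mm
ȳ = 294000.00 / 4200.00 = 70.00 mm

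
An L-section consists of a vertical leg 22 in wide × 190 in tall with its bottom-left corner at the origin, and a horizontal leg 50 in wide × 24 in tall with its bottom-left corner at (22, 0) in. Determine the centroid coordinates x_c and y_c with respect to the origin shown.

x_c = 19.03 in, y_c = 76.49 in

vertical leg: A = 22 × 190 = 4180.00, centroid at (11.00, 95.00).
horizontal leg: A = 50 × 24 = 1200.00, centroid at (47.00, 12.00).
ΣA = 5380.00 in²
ΣAx_c = (4180.00)(11.00) + (1200.00)(47.00) = 102380.00 in³
ΣAy_c = (4180.00)(95.00) + (1200.00)(12.00) = 411500.00 in³
x_c = 102380.00 / 5380.00 = 19.03 in
y_c = 411500.00 / 5380.00 = 76.49 in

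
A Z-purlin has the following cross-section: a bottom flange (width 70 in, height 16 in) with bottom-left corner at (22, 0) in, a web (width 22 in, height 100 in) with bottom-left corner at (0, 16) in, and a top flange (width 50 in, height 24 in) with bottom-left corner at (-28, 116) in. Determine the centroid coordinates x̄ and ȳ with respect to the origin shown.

Part | A | x̄ᵢ | ȳᵢ | A·x̄ᵢ | A·ȳᵢ
bottom flange | 1120.00 | 57.00 | 8.00 | 63840.00 | 8960.00
web | 2200.00 | 11.00 | 66.00 | 24200.00 | 145200.00
top flange | 1200.00 | -3.00 | 128.00 | -3600.00 | 153600.00
Σ | 4520.00 |  |  | 84440.00 | 307760.00
x̄ = 84440.00 / 4520.00 = 18.68 in
ȳ = 307760.00 / 4520.00 = 68.09 in

x̄ = 18.68 in, ȳ = 68.09 in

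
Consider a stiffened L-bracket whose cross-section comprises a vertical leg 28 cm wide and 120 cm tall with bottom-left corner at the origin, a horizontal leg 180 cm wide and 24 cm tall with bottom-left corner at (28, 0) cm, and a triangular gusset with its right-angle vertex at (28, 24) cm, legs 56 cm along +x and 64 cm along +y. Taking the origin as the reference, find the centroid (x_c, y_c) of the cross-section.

Part | A | x̄ᵢ | ȳᵢ | A·x̄ᵢ | A·ȳᵢ
vertical leg | 3360.00 | 14.00 | 60.00 | 47040.00 | 201600.00
horizontal leg | 4320.00 | 118.00 | 12.00 | 509760.00 | 51840.00
gusset | 1792.00 | 46.67 | 45.33 | 83626.67 | 81237.33
Σ | 9472.00 |  |  | 640426.67 | 334677.33
x_c = 640426.67 / 9472.00 = 67.61 cm
y_c = 334677.33 / 9472.00 = 35.33 cm

x_c = 67.61 cm, y_c = 35.33 cm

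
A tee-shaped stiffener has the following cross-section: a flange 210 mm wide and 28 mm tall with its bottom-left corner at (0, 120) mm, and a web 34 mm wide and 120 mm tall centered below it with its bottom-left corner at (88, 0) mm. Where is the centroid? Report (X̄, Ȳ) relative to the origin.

X̄ = 105.00 mm, Ȳ = 103.69 mm

web: A = 34 × 120 = 4080.00, centroid at (105.00, 60.00).
flange: A = 210 × 28 = 5880.00, centroid at (105.00, 134.00).
ΣA = 9960.00 mm², ΣAX̄ = 1045800.00 mm³, ΣAȲ = 1032720.00 mm³.
X̄ = 1045800.00/9960.00 = 105.00 mm; Ȳ = 1032720.00/9960.00 = 103.69 mm.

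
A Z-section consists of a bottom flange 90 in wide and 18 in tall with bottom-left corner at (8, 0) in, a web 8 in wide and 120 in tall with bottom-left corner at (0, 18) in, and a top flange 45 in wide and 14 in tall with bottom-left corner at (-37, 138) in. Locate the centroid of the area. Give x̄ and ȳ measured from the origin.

bottom flange: A = 90 × 18 = 1620.00, centroid at (53.00, 9.00).
web: A = 8 × 120 = 960.00, centroid at (4.00, 78.00).
top flange: A = 45 × 14 = 630.00, centroid at (-14.50, 145.00).
ΣA = 3210.00 in²
ΣAx̄ = (1620.00)(53.00) + (960.00)(4.00) + (630.00)(-14.50) = 80565.00 in³
ΣAȳ = (1620.00)(9.00) + (960.00)(78.00) + (630.00)(145.00) = 180810.00 in³
x̄ = 80565.00 / 3210.00 = 25.10 in
ȳ = 180810.00 / 3210.00 = 56.33 in

x̄ = 25.10 in, ȳ = 56.33 in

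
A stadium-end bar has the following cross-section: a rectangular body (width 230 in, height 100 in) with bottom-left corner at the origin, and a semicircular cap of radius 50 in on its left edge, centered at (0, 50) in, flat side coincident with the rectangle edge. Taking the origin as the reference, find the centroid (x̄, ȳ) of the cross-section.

x̄ = 95.13 in, ȳ = 50.00 in

Part | A | x̄ᵢ | ȳᵢ | A·x̄ᵢ | A·ȳᵢ
rectangular body | 23000.00 | 115.00 | 50.00 | 2645000.00 | 1150000.00
semicircular end | 3926.99 | -21.22 | 50.00 | -83333.33 | 196349.54
Σ | 26926.99 |  |  | 2561666.67 | 1346349.54
x̄ = 2561666.67 / 26926.99 = 95.13 in
ȳ = 1346349.54 / 26926.99 = 50.00 in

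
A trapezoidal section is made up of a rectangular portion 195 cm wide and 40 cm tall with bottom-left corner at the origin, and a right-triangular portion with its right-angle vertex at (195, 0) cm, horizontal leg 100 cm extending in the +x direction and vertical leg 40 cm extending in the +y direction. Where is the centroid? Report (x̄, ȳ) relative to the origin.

x̄ = 124.20 cm, ȳ = 18.64 cm

rectangular portion: A = 195 × 40 = 7800.00, centroid at (97.50, 20.00).
triangular portion: A = ½·100·40 = 2000.00, centroid at (228.33, 13.33).
ΣA = 9800.00 cm²
ΣAx̄ = (7800.00)(97.50) + (2000.00)(228.33) = 1217166.67 cm³
ΣAȳ = (7800.00)(20.00) + (2000.00)(13.33) = 182666.67 cm³
x̄ = 1217166.67 / 9800.00 = 124.20 cm
ȳ = 182666.67 / 9800.00 = 18.64 cm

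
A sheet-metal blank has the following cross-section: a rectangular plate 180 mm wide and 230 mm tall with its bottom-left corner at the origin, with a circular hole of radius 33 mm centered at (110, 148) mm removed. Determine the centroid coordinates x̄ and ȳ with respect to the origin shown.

plate: A = 180 × 230 = 41400.00, centroid at (90.00, 115.00).
hole: A = −π·33² = -3421.19, centroid at (110.00, 148.00).
ΣA = 37978.81 mm²
ΣAx̄ = (41400.00)(90.00) + (-3421.19)(110.00) = 3349668.62 mm³
ΣAȳ = (41400.00)(115.00) + (-3421.19)(148.00) = 4254663.23 mm³
x̄ = 3349668.62 / 37978.81 = 88.20 mm
ȳ = 4254663.23 / 37978.81 = 112.03 mm

x̄ = 88.20 mm, ȳ = 112.03 mm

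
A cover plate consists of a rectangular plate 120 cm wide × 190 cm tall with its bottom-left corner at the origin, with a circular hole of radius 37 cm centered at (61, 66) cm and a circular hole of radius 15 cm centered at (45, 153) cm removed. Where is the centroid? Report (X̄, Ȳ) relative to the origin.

X̄ = 60.35 cm, Ȳ = 99.71 cm

plate: A = 120 × 190 = 22800.00, centroid at (60.00, 95.00).
hole 1: A = −π·37² = -4300.84, centroid at (61.00, 66.00).
hole 2: A = −π·15² = -706.86, centroid at (45.00, 153.00).
ΣA = 17792.30 cm²
ΣAX̄ = (22800.00)(60.00) + (-4300.84)(61.00) + (-706.86)(45.00) = 1073840.11 cm³
ΣAȲ = (22800.00)(95.00) + (-4300.84)(66.00) + (-706.86)(153.00) = 1773995.21 cm³
X̄ = 1073840.11 / 17792.30 = 60.35 cm
Ȳ = 1773995.21 / 17792.30 = 99.71 cm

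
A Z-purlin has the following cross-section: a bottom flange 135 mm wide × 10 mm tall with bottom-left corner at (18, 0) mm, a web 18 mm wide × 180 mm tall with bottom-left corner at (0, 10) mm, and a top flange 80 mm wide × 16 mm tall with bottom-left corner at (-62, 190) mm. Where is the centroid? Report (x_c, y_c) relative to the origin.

Part | A | x̄ᵢ | ȳᵢ | A·x̄ᵢ | A·ȳᵢ
bottom flange | 1350.00 | 85.50 | 5.00 | 115425.00 | 6750.00
web | 3240.00 | 9.00 | 100.00 | 29160.00 | 324000.00
top flange | 1280.00 | -22.00 | 198.00 | -28160.00 | 253440.00
Σ | 5870.00 |  |  | 116425.00 | 584190.00
x_c = 116425.00 / 5870.00 = 19.83 mm
y_c = 584190.00 / 5870.00 = 99.52 mm

x_c = 19.83 mm, y_c = 99.52 mm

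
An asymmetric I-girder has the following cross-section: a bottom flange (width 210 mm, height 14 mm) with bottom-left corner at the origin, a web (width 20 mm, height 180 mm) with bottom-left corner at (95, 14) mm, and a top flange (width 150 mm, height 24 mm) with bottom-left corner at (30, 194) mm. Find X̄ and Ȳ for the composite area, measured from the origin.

bottom flange: A = 210 × 14 = 2940.00, centroid at (105.00, 7.00).
web: A = 20 × 180 = 3600.00, centroid at (105.00, 104.00).
top flange: A = 150 × 24 = 3600.00, centroid at (105.00, 206.00).
ΣA = 10140.00 mm²
ΣAX̄ = (2940.00)(105.00) + (3600.00)(105.00) + (3600.00)(105.00) = 1064700.00 mm³
ΣAȲ = (2940.00)(7.00) + (3600.00)(104.00) + (3600.00)(206.00) = 1136580.00 mm³
X̄ = 1064700.00 / 10140.00 = 105.00 mm
Ȳ = 1136580.00 / 10140.00 = 112.09 mm

X̄ = 105.00 mm, Ȳ = 112.09 mm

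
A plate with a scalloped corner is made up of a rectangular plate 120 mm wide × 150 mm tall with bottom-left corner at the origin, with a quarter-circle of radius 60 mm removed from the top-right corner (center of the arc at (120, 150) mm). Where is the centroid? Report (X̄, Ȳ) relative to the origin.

X̄ = 53.56 mm, Ȳ = 65.77 mm

Part | A | x̄ᵢ | ȳᵢ | A·x̄ᵢ | A·ȳᵢ
plate | 18000.00 | 60.00 | 75.00 | 1080000.00 | 1350000.00
removed quarter-circle | -2827.43 | 94.54 | 124.54 | -267292.01 | -352115.01
Σ | 15172.57 |  |  | 812707.99 | 997884.99
X̄ = 812707.99 / 15172.57 = 53.56 mm
Ȳ = 997884.99 / 15172.57 = 65.77 mm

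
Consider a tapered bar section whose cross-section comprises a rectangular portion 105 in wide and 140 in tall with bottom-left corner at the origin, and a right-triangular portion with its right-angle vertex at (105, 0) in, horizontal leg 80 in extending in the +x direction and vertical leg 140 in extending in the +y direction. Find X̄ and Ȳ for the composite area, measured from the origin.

X̄ = 74.34 in, Ȳ = 63.56 in

rectangular portion: A = 105 × 140 = 14700.00, centroid at (52.50, 70.00).
triangular portion: A = ½·80·140 = 5600.00, centroid at (131.67, 46.67).
ΣA = 20300.00 in²
ΣAX̄ = (14700.00)(52.50) + (5600.00)(131.67) = 1509083.33 in³
ΣAȲ = (14700.00)(70.00) + (5600.00)(46.67) = 1290333.33 in³
X̄ = 1509083.33 / 20300.00 = 74.34 in
Ȳ = 1290333.33 / 20300.00 = 63.56 in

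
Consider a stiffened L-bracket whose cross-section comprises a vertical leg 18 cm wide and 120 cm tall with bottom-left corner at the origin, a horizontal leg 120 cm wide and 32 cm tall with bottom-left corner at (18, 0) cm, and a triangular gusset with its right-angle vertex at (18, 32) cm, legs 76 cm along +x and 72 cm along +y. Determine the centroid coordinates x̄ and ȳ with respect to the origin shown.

Part | A | x̄ᵢ | ȳᵢ | A·x̄ᵢ | A·ȳᵢ
vertical leg | 2160.00 | 9.00 | 60.00 | 19440.00 | 129600.00
horizontal leg | 3840.00 | 78.00 | 16.00 | 299520.00 | 61440.00
gusset | 2736.00 | 43.33 | 56.00 | 118560.00 | 153216.00
Σ | 8736.00 |  |  | 437520.00 | 344256.00
x̄ = 437520.00 / 8736.00 = 50.08 cm
ȳ = 344256.00 / 8736.00 = 39.41 cm

x̄ = 50.08 cm, ȳ = 39.41 cm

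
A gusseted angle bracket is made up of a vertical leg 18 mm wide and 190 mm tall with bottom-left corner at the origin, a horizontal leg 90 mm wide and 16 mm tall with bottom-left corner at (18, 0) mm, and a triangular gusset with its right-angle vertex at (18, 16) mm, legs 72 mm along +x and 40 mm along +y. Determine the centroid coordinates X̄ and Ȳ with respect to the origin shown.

Part | A | x̄ᵢ | ȳᵢ | A·x̄ᵢ | A·ȳᵢ
vertical leg | 3420.00 | 9.00 | 95.00 | 30780.00 | 324900.00
horizontal leg | 1440.00 | 63.00 | 8.00 | 90720.00 | 11520.00
gusset | 1440.00 | 42.00 | 29.33 | 60480.00 | 42240.00
Σ | 6300.00 |  |  | 181980.00 | 378660.00
X̄ = 181980.00 / 6300.00 = 28.89 mm
Ȳ = 378660.00 / 6300.00 = 60.10 mm

X̄ = 28.89 mm, Ȳ = 60.10 mm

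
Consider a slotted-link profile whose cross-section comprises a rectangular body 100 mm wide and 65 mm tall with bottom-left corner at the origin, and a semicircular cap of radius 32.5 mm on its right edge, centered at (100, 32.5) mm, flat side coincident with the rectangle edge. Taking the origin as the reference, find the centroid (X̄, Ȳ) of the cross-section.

X̄ = 62.97 mm, Ȳ = 32.50 mm

rectangular body: A = 100 × 65 = 6500.00, centroid at (50.00, 32.50).
semicircular end: A = ½π·32.5² = 1659.15, centroid at (113.79, 32.50).
ΣA = 8159.15 mm², ΣAX̄ = 513800.78 mm³, ΣAȲ = 265172.49 mm³.
X̄ = 513800.78/8159.15 = 62.97 mm; Ȳ = 265172.49/8159.15 = 32.50 mm.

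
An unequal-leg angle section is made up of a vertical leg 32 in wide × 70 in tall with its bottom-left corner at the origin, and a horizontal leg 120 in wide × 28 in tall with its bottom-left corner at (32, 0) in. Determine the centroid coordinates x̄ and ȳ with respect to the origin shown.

x̄ = 61.60 in, ȳ = 22.40 in

Part | A | x̄ᵢ | ȳᵢ | A·x̄ᵢ | A·ȳᵢ
vertical leg | 2240.00 | 16.00 | 35.00 | 35840.00 | 78400.00
horizontal leg | 3360.00 | 92.00 | 14.00 | 309120.00 | 47040.00
Σ | 5600.00 |  |  | 344960.00 | 125440.00
x̄ = 344960.00 / 5600.00 = 61.60 in
ȳ = 125440.00 / 5600.00 = 22.40 in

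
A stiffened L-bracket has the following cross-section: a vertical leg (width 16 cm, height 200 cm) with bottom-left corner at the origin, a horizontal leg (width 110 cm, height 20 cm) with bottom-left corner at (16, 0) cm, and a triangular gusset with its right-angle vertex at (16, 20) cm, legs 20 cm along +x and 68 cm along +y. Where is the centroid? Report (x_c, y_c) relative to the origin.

vertical leg: A = 16 × 200 = 3200.00, centroid at (8.00, 100.00).
horizontal leg: A = 110 × 20 = 2200.00, centroid at (71.00, 10.00).
gusset: A = ½·20·68 = 680.00, centroid at (22.67, 42.67).
ΣA = 6080.00 cm²
ΣAx_c = (3200.00)(8.00) + (2200.00)(71.00) + (680.00)(22.67) = 197213.33 cm³
ΣAy_c = (3200.00)(100.00) + (2200.00)(10.00) + (680.00)(42.67) = 371013.33 cm³
x_c = 197213.33 / 6080.00 = 32.44 cm
y_c = 371013.33 / 6080.00 = 61.02 cm

x_c = 32.44 cm, y_c = 61.02 cm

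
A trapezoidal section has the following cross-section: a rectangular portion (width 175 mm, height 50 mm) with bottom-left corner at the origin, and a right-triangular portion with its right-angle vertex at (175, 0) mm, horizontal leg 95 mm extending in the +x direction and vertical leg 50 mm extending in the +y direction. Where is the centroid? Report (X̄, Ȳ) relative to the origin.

rectangular portion: A = 175 × 50 = 8750.00, centroid at (87.50, 25.00).
triangular portion: A = ½·95·50 = 2375.00, centroid at (206.67, 16.67).
ΣA = 11125.00 mm²
ΣAX̄ = (8750.00)(87.50) + (2375.00)(206.67) = 1256458.33 mm³
ΣAȲ = (8750.00)(25.00) + (2375.00)(16.67) = 258333.33 mm³
X̄ = 1256458.33 / 11125.00 = 112.94 mm
Ȳ = 258333.33 / 11125.00 = 23.22 mm

X̄ = 112.94 mm, Ȳ = 23.22 mm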